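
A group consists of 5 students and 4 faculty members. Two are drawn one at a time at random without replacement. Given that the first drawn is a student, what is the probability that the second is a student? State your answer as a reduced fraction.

1/2

After removing one student, 8 remain: 4 students and 4 faculty members.
So the probability the next is a student is 4/8 = 1/2.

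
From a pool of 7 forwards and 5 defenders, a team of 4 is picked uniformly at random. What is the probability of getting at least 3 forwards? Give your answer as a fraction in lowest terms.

14/33

Total selections: C(12,4) = 495.
Favorable selections (at least 3 forwards): C(7,3)·C(5,1) + C(7,4)·C(5,0) = 175 + 35 = 210.
Probability = 210/495 = 14/33.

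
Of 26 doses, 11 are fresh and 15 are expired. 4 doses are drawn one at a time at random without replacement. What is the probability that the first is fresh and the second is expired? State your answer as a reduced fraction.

Multiply the conditional probabilities at each draw: 11/26 · 15/25 = 165/650 = 33/130.

33/130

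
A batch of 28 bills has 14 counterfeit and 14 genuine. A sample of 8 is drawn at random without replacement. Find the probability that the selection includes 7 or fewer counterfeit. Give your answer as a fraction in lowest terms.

Total selections: C(28,8) = 3108105.
The complement is exactly 8 counterfeit: C(14,8)·C(14,0) = 3003.
Probability = 1 − 3003/3108105 = 3105102/3108105 = 1034/1035.

1034/1035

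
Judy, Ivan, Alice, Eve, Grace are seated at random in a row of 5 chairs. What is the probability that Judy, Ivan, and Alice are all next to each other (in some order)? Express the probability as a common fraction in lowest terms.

3/10

There are 5! = 120 arrangements.
Treat the three as one block: 3! placements × 3! orders within the block = 6·6 = 36.
Probability = 36/120 = 3/10.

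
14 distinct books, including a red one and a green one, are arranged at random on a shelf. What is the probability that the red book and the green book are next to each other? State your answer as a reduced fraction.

There are 14! = 87178291200 arrangements.
Treat the red book and the green book as a block: 13! arrangements of the blocks × 2 orders within the block = 2·6227020800 = 12454041600.
Probability = 12454041600/87178291200 = 1/7.

1/7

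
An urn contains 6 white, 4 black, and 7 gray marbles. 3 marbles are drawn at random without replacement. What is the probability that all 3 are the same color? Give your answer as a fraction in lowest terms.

59/680

There are C(17,3) = 680 ways to draw 3 marbles.
All same color: C(6,3) + C(4,3) + C(7,3) = 20 + 4 + 35 = 59.
Probability = 59/680.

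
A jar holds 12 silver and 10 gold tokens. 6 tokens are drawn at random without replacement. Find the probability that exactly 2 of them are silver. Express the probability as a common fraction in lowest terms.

60/323

There are C(22,6) = 74613 ways to choose 6 from 22.
Selections with exactly 2 silver: choose 2 of the 12 silver and 4 of the 10 gold, C(12,2)·C(10,4) = 66·210 = 13860.
Probability = 13860/74613 = 60/323.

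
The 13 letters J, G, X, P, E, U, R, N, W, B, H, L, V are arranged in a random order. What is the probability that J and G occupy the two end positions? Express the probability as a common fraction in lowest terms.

1/78

There are 13! = 6227020800 arrangements.
Place J and G at the ends in 2 ways, arrange the remaining 11 in 11! = 39916800 ways: 2·39916800 = 79833600.
Probability = 79833600/6227020800 = 1/78.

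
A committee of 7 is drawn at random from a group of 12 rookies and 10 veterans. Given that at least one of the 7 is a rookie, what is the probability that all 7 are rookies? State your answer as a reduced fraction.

Work in counts. Selections with at least one rookie: C(22,7) − C(10,7) = 170544 − 120 = 170424.
Of those, selections where all 7 are rookies: C(12,7) = 792.
Conditional probability = 792/170424 = 11/2367.

11/2367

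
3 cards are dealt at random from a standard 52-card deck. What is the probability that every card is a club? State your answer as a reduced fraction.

11/850

There are C(52,3) = 22100 possible 3-card hands.
Hands that are all clubs: C(13,3) = 286.
Probability = 286/22100 = 11/850.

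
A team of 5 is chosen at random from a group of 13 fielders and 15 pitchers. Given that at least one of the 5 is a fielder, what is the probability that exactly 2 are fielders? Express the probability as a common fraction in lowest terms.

130/349

Work in counts. Selections with at least one fielder: C(28,5) − C(15,5) = 98280 − 3003 = 95277.
Of those, selections where exactly 2 are fielders: C(13,2)·C(15,3) = 78·455 = 35490.
Conditional probability = 35490/95277 = 130/349.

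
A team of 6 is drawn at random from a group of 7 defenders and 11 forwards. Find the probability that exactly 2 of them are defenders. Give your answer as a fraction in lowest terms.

Total number of selections: C(18,6) = 18564.
Selections with exactly 2 defenders: choose 2 of the 7 defenders and 4 of the 11 forwards, C(7,2)·C(11,4) = 21·330 = 6930.
Probability = 6930/18564 = 165/442.

165/442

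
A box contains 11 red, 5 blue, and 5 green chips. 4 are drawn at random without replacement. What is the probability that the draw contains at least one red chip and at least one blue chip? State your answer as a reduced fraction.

88/133

There are C(21,4) = 5985 possible draws.
By inclusion-exclusion on the complements, draws missing all red or all blue: C(10,4) + C(16,4) − C(5,4) = 210 + 1820 − 5 = 2025.
So draws with at least one of each: 5985 − 2025 = 3960, probability 3960/5985 = 88/133.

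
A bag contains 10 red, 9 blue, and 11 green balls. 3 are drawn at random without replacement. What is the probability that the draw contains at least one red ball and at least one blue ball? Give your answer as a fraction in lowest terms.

There are C(30,3) = 4060 possible draws.
By inclusion-exclusion on the complements, draws missing all red or all blue: C(20,3) + C(21,3) − C(11,3) = 1140 + 1330 − 165 = 2305.
So draws with at least one of each: 4060 − 2305 = 1755, probability 1755/4060 = 351/812.

351/812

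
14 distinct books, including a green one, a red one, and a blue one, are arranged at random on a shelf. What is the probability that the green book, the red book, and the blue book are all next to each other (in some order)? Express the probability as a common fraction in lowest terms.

3/91

There are 14! = 87178291200 arrangements.
Treat the three as one block: 12! placements × 3! orders within the block = 479001600·6 = 2874009600.
Probability = 2874009600/87178291200 = 3/91.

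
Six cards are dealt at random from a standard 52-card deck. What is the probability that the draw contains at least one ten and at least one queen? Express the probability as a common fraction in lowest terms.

There are C(52,6) = 20358520 possible draws.
By inclusion-exclusion on the complements, draws missing all tens or all queens: C(48,6) + C(48,6) − C(44,6) = 12271512 + 12271512 − 7059052 = 17483972.
So draws with at least one of each: 20358520 − 17483972 = 2874548, probability 2874548/20358520 = 718637/5089630.

718637/5089630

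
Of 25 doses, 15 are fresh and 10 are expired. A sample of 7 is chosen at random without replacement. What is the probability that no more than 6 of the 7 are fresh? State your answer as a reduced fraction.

8623/8740

There are C(25,7) = 480700 ways to choose the 7.
The complement is exactly 7 fresh: C(15,7)·C(10,0) = 6435.
Probability = 1 − 6435/480700 = 474265/480700 = 8623/8740.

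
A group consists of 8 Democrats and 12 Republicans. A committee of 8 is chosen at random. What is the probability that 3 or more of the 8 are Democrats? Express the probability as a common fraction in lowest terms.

Total selections: C(20,8) = 125970.
Count the complement (fewer than 3 Democrats): C(8,0)·C(12,8) + C(8,1)·C(12,7) + C(8,2)·C(12,6) = 495 + 6336 + 25872 = 32703.
Probability = 1 − 32703/125970 = 93267/125970 = 31089/41990.

31089/41990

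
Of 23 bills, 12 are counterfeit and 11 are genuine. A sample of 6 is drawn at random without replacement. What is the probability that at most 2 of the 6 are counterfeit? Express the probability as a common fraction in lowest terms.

There are C(23,6) = 100947 ways to choose the 6.
Favorable selections (at most 2 counterfeit): C(12,0)·C(11,6) + C(12,1)·C(11,5) + C(12,2)·C(11,4) = 462 + 5544 + 21780 = 27786.
Probability = 27786/100947 = 842/3059.

842/3059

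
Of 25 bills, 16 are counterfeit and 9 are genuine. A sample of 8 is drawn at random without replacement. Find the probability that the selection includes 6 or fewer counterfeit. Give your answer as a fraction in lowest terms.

1951/2185

There are C(25,8) = 1081575 ways to choose the 8.
Count the complement (more than 6 counterfeit): C(16,7)·C(9,1) + C(16,8)·C(9,0) = 102960 + 12870 = 115830.
Probability = 1 − 115830/1081575 = 965745/1081575 = 1951/2185.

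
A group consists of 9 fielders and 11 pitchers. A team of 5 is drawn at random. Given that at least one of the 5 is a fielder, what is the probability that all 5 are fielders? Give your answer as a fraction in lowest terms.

Work in counts. Selections with at least one fielder: C(20,5) − C(11,5) = 15504 − 462 = 15042.
Of those, selections where all 5 are fielders: C(9,5) = 126.
Conditional probability = 126/15042 = 21/2507.

21/2507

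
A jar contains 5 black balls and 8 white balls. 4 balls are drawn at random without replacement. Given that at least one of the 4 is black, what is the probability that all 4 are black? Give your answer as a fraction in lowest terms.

Work in counts. Selections with at least one black: C(13,4) − C(8,4) = 715 − 70 = 645.
Of those, selections where all 4 are black: C(5,4) = 5.
Conditional probability = 5/645 = 1/129.

1/129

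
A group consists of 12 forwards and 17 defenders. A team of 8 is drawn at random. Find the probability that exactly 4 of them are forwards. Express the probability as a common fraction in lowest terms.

2380/8671

The sample space is all 8-subsets of the 29: C(29,8) = 4292145.
Selections with exactly 4 forwards: choose 4 of the 12 forwards and 4 of the 17 defenders, C(12,4)·C(17,4) = 495·2380 = 1178100.
Probability = 1178100/4292145 = 2380/8671.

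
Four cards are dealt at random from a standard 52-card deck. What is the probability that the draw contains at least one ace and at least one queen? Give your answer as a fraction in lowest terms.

There are C(52,4) = 270725 possible draws.
By inclusion-exclusion on the complements, draws missing all aces or all queens: C(48,4) + C(48,4) − C(44,4) = 194580 + 194580 − 135751 = 253409.
So draws with at least one of each: 270725 − 253409 = 17316, probability 17316/270725 = 1332/20825.

1332/20825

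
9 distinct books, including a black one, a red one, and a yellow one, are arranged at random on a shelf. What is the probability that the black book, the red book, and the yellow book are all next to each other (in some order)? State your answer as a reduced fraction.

There are 9! = 362880 arrangements.
Treat the three as one block: 7! placements × 3! orders within the block = 5040·6 = 30240.
Probability = 30240/362880 = 1/12.

1/12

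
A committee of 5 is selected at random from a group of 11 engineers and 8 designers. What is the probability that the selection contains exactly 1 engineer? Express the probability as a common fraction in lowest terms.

The sample space is all 5-subsets of the 19: C(19,5) = 11628.
Selections with exactly 1 engineer: choose 1 of the 11 engineers and 4 of the 8 designers, C(11,1)·C(8,4) = 11·70 = 770.
Probability = 770/11628 = 385/5814.

385/5814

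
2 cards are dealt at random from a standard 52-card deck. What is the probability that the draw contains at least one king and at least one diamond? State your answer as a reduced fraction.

There are C(52,2) = 1326 possible draws.
By inclusion-exclusion on the complements, draws missing all kings or all diamonds: C(48,2) + C(39,2) − C(36,2) = 1128 + 741 − 630 = 1239.
So draws with at least one of each: 1326 − 1239 = 87, probability 87/1326 = 29/442.

29/442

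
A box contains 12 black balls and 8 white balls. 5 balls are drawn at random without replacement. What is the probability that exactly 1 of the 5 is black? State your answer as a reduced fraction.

The sample space is all 5-subsets of the 20: C(20,5) = 15504.
Selections with exactly 1 black: choose 1 of the 12 black and 4 of the 8 white, C(12,1)·C(8,4) = 12·70 = 840.
Probability = 840/15504 = 35/646.

35/646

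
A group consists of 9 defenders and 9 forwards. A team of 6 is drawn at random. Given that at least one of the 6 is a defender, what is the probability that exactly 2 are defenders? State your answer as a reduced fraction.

27/110

Work in counts. Selections with at least one defender: C(18,6) − C(9,6) = 18564 − 84 = 18480.
Of those, selections where exactly 2 are defenders: C(9,2)·C(9,4) = 36·126 = 4536.
Conditional probability = 4536/18480 = 27/110.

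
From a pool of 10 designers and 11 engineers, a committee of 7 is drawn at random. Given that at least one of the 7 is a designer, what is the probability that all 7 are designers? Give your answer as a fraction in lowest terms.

Work in counts. Selections with at least one designer: C(21,7) − C(11,7) = 116280 − 330 = 115950.
Of those, selections where all 7 are designers: C(10,7) = 120.
Conditional probability = 120/115950 = 4/3865.

4/3865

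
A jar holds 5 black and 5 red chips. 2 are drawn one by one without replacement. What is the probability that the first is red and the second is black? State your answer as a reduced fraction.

Multiply the conditional probabilities at each draw: 5/10 · 5/9 = 25/90 = 5/18.

5/18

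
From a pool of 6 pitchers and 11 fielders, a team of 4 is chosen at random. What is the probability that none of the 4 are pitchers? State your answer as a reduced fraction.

33/238

There are C(17,4) = 2380 possible selections.
Selections with no pitchers (all fielders): C(11,4) = 330.
Probability = 330/2380 = 33/238.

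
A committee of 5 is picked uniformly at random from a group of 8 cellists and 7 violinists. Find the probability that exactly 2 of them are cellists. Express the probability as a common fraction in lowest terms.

There are C(15,5) = 3003 ways to choose 5 from 15.
Selections with exactly 2 cellists: choose 2 of the 8 cellists and 3 of the 7 violinists, C(8,2)·C(7,3) = 28·35 = 980.
Probability = 980/3003 = 140/429.

140/429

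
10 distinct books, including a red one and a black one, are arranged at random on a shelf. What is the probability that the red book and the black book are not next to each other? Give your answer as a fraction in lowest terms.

4/5

There are 10! = 3628800 arrangements.
Arrangements with the red book and the black book adjacent: 2·9! = 725760.
So not adjacent: 3628800 − 725760 = 2903040, probability 2903040/3628800 = 4/5.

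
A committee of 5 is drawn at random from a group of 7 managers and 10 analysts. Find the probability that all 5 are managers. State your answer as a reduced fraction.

3/884

There are C(17,5) = 6188 possible selections.
Selections with all managers: C(7,5) = 21.
Probability = 21/6188 = 3/884.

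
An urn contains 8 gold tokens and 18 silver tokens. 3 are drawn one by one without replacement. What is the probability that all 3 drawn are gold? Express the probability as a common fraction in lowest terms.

7/325

Multiply the conditional probabilities at each draw: 8/26 · 7/25 · 6/24 = 336/15600 = 7/325.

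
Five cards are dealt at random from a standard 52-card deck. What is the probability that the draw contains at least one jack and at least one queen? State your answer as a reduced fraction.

6509/64974

There are C(52,5) = 2598960 possible draws.
By inclusion-exclusion on the complements, draws missing all jacks or all queens: C(48,5) + C(48,5) − C(44,5) = 1712304 + 1712304 − 1086008 = 2338600.
So draws with at least one of each: 2598960 − 2338600 = 260360, probability 260360/2598960 = 6509/64974.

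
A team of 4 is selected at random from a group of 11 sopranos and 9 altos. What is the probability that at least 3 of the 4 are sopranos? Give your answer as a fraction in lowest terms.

There are C(20,4) = 4845 ways to choose the 4.
Favorable selections (at least 3 sopranos): C(11,3)·C(9,1) + C(11,4)·C(9,0) = 1485 + 330 = 1815.
Probability = 1815/4845 = 121/323.

121/323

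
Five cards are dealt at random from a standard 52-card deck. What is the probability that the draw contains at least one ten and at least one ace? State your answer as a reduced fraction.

6509/64974

There are C(52,5) = 2598960 possible draws.
By inclusion-exclusion on the complements, draws missing all tens or all aces: C(48,5) + C(48,5) − C(44,5) = 1712304 + 1712304 − 1086008 = 2338600.
So draws with at least one of each: 2598960 − 2338600 = 260360, probability 260360/2598960 = 6509/64974.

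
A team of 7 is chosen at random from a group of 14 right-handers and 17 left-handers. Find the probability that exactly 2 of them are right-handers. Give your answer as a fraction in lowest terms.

43316/202275

Total number of selections: C(31,7) = 2629575.
Selections with exactly 2 right-handers: choose 2 of the 14 right-handers and 5 of the 17 left-handers, C(14,2)·C(17,5) = 91·6188 = 563108.
Probability = 563108/2629575 = 43316/202275.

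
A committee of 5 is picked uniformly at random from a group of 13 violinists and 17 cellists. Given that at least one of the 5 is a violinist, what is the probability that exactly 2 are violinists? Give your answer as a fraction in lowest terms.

2040/5243

Work in counts. Selections with at least one violinist: C(30,5) − C(17,5) = 142506 − 6188 = 136318.
Of those, selections where exactly 2 are violinists: C(13,2)·C(17,3) = 78·680 = 53040.
Conditional probability = 53040/136318 = 2040/5243.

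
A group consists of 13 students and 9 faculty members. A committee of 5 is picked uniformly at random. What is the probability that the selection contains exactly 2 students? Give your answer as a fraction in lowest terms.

There are C(22,5) = 26334 ways to choose 5 from 22.
Selections with exactly 2 students: choose 2 of the 13 students and 3 of the 9 faculty members, C(13,2)·C(9,3) = 78·84 = 6552.
Probability = 6552/26334 = 52/209.

52/209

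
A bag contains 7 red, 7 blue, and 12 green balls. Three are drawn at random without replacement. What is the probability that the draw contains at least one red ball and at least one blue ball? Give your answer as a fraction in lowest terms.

441/1300

There are C(26,3) = 2600 possible draws.
By inclusion-exclusion on the complements, draws missing all red or all blue: C(19,3) + C(19,3) − C(12,3) = 969 + 969 − 220 = 1718.
So draws with at least one of each: 2600 − 1718 = 882, probability 882/2600 = 441/1300.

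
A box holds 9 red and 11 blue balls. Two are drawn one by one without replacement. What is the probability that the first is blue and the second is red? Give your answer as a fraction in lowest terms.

Multiply the conditional probabilities at each draw: 11/20 · 9/19 = 99/380.

99/380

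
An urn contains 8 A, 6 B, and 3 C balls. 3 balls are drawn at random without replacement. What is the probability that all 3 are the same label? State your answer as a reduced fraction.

There are C(17,3) = 680 ways to draw 3 balls.
All same label: C(8,3) + C(6,3) + C(3,3) = 56 + 20 + 1 = 77.
Probability = 77/680.

77/680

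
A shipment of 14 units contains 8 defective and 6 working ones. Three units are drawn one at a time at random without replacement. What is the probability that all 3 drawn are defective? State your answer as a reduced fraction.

Multiply the conditional probabilities at each draw: 8/14 · 7/13 · 6/12 = 336/2184 = 2/13.

2/13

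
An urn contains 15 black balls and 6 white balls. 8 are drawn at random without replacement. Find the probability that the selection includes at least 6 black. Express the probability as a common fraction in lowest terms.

There are C(21,8) = 203490 ways to choose the 8.
Favorable selections (at least 6 black): C(15,6)·C(6,2) + C(15,7)·C(6,1) + C(15,8)·C(6,0) = 75075 + 38610 + 6435 = 120120.
Probability = 120120/203490 = 572/969.

572/969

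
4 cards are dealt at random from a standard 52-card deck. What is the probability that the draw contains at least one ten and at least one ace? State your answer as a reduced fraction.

There are C(52,4) = 270725 possible draws.
By inclusion-exclusion on the complements, draws missing all tens or all aces: C(48,4) + C(48,4) − C(44,4) = 194580 + 194580 − 135751 = 253409.
So draws with at least one of each: 270725 − 253409 = 17316, probability 17316/270725 = 1332/20825.

1332/20825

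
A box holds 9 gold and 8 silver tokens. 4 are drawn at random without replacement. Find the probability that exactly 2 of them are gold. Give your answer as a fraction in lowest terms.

36/85

There are C(17,4) = 2380 ways to choose 4 from 17.
Selections with exactly 2 gold: choose 2 of the 9 gold and 2 of the 8 silver, C(9,2)·C(8,2) = 36·28 = 1008.
Probability = 1008/2380 = 36/85.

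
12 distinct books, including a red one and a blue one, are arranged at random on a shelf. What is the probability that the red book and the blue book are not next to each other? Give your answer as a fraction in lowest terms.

There are 12! = 479001600 arrangements.
Arrangements with the red book and the blue book adjacent: 2·11! = 79833600.
So not adjacent: 479001600 − 79833600 = 399168000, probability 399168000/479001600 = 5/6.

5/6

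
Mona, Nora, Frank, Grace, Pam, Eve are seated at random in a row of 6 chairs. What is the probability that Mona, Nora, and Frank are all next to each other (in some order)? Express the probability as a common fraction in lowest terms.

There are 6! = 720 arrangements.
Treat the three as one block: 4! placements × 3! orders within the block = 24·6 = 144.
Probability = 144/720 = 1/5.

1/5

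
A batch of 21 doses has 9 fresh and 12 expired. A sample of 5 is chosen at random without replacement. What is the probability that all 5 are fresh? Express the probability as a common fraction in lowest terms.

There are C(21,5) = 20349 possible selections.
Selections with all fresh: C(9,5) = 126.
Probability = 126/20349 = 2/323.

2/323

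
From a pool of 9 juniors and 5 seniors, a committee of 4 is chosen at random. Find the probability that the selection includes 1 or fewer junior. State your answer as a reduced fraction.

There are C(14,4) = 1001 ways to choose the 4.
Favorable selections (1 or fewer junior): C(9,0)·C(5,4) + C(9,1)·C(5,3) = 5 + 90 = 95.
Probability = 95/1001.

95/1001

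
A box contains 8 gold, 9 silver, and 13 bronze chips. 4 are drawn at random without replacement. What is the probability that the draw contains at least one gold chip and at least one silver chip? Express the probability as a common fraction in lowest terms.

988/1827

There are C(30,4) = 27405 possible draws.
By inclusion-exclusion on the complements, draws missing all gold or all silver: C(22,4) + C(21,4) − C(13,4) = 7315 + 5985 − 715 = 12585.
So draws with at least one of each: 27405 − 12585 = 14820, probability 14820/27405 = 988/1827.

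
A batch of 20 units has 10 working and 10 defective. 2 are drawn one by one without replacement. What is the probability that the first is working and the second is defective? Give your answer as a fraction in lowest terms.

5/19

Multiply the conditional probabilities at each draw: 10/20 · 10/19 = 100/380 = 5/19.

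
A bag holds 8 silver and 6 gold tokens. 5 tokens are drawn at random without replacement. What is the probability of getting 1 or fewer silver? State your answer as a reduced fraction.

Total selections: C(14,5) = 2002.
Favorable selections (1 or fewer silver): C(8,0)·C(6,5) + C(8,1)·C(6,4) = 6 + 120 = 126.
Probability = 126/2002 = 9/143.

9/143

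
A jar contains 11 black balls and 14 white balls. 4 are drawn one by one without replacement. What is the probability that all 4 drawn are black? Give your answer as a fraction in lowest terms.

Multiply the conditional probabilities at each draw: 11/25 · 10/24 · 9/23 · 8/22 = 7920/303600 = 3/115.

3/115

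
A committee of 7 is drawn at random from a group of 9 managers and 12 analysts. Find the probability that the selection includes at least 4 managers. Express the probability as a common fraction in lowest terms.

103/323

There are C(21,7) = 116280 ways to choose the 7.
Favorable selections (at least 4 managers): C(9,4)·C(12,3) + C(9,5)·C(12,2) + C(9,6)·C(12,1) + C(9,7)·C(12,0) = 27720 + 8316 + 1008 + 36 = 37080.
Probability = 37080/116280 = 103/323.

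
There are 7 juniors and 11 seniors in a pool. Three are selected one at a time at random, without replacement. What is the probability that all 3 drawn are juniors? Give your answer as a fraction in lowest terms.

Multiply the conditional probabilities at each draw: 7/18 · 6/17 · 5/16 = 210/4896 = 35/816.

35/816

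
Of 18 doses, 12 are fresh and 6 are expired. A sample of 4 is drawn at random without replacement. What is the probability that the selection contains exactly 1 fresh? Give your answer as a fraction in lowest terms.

The sample space is all 4-subsets of the 18: C(18,4) = 3060.
Selections with exactly 1 fresh: choose 1 of the 12 fresh and 3 of the 6 expired, C(12,1)·C(6,3) = 12·20 = 240.
Probability = 240/3060 = 4/51.

4/51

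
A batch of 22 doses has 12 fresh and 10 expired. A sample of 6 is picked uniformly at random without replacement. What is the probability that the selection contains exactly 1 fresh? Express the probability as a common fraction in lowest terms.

144/3553

The sample space is all 6-subsets of the 22: C(22,6) = 74613.
Selections with exactly 1 fresh: choose 1 of the 12 fresh and 5 of the 10 expired, C(12,1)·C(10,5) = 12·252 = 3024.
Probability = 3024/74613 = 144/3553.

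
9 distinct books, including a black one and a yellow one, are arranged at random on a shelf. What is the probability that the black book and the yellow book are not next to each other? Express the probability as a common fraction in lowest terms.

There are 9! = 362880 arrangements.
Arrangements with the black book and the yellow book adjacent: 2·8! = 80640.
So not adjacent: 362880 − 80640 = 282240, probability 282240/362880 = 7/9.

7/9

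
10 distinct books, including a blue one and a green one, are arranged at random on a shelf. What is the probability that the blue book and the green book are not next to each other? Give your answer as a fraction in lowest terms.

There are 10! = 3628800 arrangements.
Arrangements with the blue book and the green book adjacent: 2·9! = 725760.
So not adjacent: 3628800 − 725760 = 2903040, probability 2903040/3628800 = 4/5.

4/5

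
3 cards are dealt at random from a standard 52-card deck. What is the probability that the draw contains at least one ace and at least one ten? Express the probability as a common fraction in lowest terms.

There are C(52,3) = 22100 possible draws.
By inclusion-exclusion on the complements, draws missing all aces or all tens: C(48,3) + C(48,3) − C(44,3) = 17296 + 17296 − 13244 = 21348.
So draws with at least one of each: 22100 − 21348 = 752, probability 752/22100 = 188/5525.

188/5525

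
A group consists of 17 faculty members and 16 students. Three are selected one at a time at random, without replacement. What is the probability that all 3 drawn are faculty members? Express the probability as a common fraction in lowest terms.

85/682

Multiply the conditional probabilities at each draw: 17/33 · 16/32 · 15/31 = 4080/32736 = 85/682.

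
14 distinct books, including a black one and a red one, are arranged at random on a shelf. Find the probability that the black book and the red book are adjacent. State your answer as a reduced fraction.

1/7

There are 14! = 87178291200 arrangements.
Treat the black book and the red book as a block: 13! arrangements of the blocks × 2 orders within the block = 2·6227020800 = 12454041600.
Probability = 12454041600/87178291200 = 1/7.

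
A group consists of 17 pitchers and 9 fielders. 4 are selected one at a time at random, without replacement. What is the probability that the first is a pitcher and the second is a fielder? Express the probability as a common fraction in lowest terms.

153/650

Multiply the conditional probabilities at each draw: 17/26 · 9/25 = 153/650.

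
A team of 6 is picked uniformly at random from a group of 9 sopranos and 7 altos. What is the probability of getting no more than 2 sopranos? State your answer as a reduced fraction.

2/11

Total selections: C(16,6) = 8008.
Favorable selections (no more than 2 sopranos): C(9,0)·C(7,6) + C(9,1)·C(7,5) + C(9,2)·C(7,4) = 7 + 189 + 1260 = 1456.
Probability = 1456/8008 = 2/11.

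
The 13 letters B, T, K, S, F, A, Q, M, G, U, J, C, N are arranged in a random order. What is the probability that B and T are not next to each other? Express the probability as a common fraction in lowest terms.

There are 13! = 6227020800 arrangements.
Arrangements with B and T adjacent: 2·12! = 958003200.
So not adjacent: 6227020800 − 958003200 = 5269017600, probability 5269017600/6227020800 = 11/13.

11/13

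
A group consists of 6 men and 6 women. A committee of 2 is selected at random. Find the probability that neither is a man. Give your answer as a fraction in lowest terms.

5/22

There are C(12,2) = 66 possible selections.
Selections with no men (all women): C(6,2) = 15.
Probability = 15/66 = 5/22.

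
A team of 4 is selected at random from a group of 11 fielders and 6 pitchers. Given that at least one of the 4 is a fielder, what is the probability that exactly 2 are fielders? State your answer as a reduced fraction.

15/43

Work in counts. Selections with at least one fielder: C(17,4) − C(6,4) = 2380 − 15 = 2365.
Of those, selections where exactly 2 are fielders: C(11,2)·C(6,2) = 55·15 = 825.
Conditional probability = 825/2365 = 15/43.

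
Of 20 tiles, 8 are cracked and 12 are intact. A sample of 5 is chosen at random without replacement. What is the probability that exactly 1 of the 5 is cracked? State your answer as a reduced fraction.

165/646

There are C(20,5) = 15504 ways to choose 5 from 20.
Selections with exactly 1 cracked: choose 1 of the 8 cracked and 4 of the 12 intact, C(8,1)·C(12,4) = 8·495 = 3960.
Probability = 3960/15504 = 165/646.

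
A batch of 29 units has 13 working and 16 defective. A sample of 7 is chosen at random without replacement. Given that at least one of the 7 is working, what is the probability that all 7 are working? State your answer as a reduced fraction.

33/29795

Work in counts. Selections with at least one working: C(29,7) − C(16,7) = 1560780 − 11440 = 1549340.
Of those, selections where all 7 are working: C(13,7) = 1716.
Conditional probability = 1716/1549340 = 33/29795.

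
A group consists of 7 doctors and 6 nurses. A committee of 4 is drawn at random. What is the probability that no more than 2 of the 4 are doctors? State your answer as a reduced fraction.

Total selections: C(13,4) = 715.
Count the complement (more than 2 doctors): C(7,3)·C(6,1) + C(7,4)·C(6,0) = 210 + 35 = 245.
Probability = 1 − 245/715 = 470/715 = 94/143.

94/143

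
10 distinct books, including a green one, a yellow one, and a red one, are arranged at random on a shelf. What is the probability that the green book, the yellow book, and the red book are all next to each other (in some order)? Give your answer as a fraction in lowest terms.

There are 10! = 3628800 arrangements.
Treat the three as one block: 8! placements × 3! orders within the block = 40320·6 = 241920.
Probability = 241920/3628800 = 1/15.

1/15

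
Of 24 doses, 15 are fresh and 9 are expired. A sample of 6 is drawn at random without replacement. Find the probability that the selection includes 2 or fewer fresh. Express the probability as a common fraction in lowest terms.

543/4807

Total selections: C(24,6) = 134596.
Favorable selections (2 or fewer fresh): C(15,0)·C(9,6) + C(15,1)·C(9,5) + C(15,2)·C(9,4) = 84 + 1890 + 13230 = 15204.
Probability = 15204/134596 = 543/4807.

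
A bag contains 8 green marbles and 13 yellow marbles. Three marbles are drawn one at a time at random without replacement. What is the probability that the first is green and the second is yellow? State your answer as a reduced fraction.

Multiply the conditional probabilities at each draw: 8/21 · 13/20 = 104/420 = 26/105.

26/105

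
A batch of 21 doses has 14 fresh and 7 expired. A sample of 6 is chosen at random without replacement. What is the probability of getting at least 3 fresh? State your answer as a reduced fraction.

Total selections: C(21,6) = 54264.
Count the complement (fewer than 3 fresh): C(14,0)·C(7,6) + C(14,1)·C(7,5) + C(14,2)·C(7,4) = 7 + 294 + 3185 = 3486.
Probability = 1 − 3486/54264 = 50778/54264 = 1209/1292.

1209/1292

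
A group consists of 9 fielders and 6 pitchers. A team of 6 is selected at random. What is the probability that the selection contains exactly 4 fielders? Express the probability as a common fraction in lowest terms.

54/143

There are C(15,6) = 5005 ways to choose 6 from 15.
Selections with exactly 4 fielders: choose 4 of the 9 fielders and 2 of the 6 pitchers, C(9,4)·C(6,2) = 126·15 = 1890.
Probability = 1890/5005 = 54/143.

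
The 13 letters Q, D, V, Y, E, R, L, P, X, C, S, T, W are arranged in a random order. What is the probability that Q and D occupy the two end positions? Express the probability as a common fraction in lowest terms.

1/78

There are 13! = 6227020800 arrangements.
Place Q and D at the ends in 2 ways, arrange the remaining 11 in 11! = 39916800 ways: 2·39916800 = 79833600.
Probability = 79833600/6227020800 = 1/78.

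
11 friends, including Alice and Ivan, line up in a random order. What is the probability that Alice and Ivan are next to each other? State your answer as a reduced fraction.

2/11

There are 11! = 39916800 arrangements.
Treat Alice and Ivan as a block: 10! arrangements of the blocks × 2 orders within the block = 2·3628800 = 7257600.
Probability = 7257600/39916800 = 2/11.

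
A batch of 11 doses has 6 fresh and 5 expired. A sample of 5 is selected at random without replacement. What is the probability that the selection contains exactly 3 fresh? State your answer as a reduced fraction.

The sample space is all 5-subsets of the 11: C(11,5) = 462.
Selections with exactly 3 fresh: choose 3 of the 6 fresh and 2 of the 5 expired, C(6,3)·C(5,2) = 20·10 = 200.
Probability = 200/462 = 100/231.

100/231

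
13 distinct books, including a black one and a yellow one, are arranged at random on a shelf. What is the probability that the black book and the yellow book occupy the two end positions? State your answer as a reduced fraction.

There are 13! = 6227020800 arrangements.
Place the black book and the yellow book at the ends in 2 ways, arrange the remaining 11 in 11! = 39916800 ways: 2·39916800 = 79833600.
Probability = 79833600/6227020800 = 1/78.

1/78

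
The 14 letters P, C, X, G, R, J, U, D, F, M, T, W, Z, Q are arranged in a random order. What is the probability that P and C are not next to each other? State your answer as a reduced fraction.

6/7

There are 14! = 87178291200 arrangements.
Arrangements with P and C adjacent: 2·13! = 12454041600.
So not adjacent: 87178291200 − 12454041600 = 74724249600, probability 74724249600/87178291200 = 6/7.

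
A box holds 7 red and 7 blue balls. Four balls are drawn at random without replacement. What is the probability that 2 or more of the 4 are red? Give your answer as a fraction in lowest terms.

103/143

Total selections: C(14,4) = 1001.
Favorable selections (2 or more red): C(7,2)·C(7,2) + C(7,3)·C(7,1) + C(7,4)·C(7,0) = 441 + 245 + 35 = 721.
Probability = 721/1001 = 103/143.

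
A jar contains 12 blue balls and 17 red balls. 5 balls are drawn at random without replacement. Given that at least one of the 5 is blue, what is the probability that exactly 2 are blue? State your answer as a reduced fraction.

Work in counts. Selections with at least one blue: C(29,5) − C(17,5) = 118755 − 6188 = 112567.
Of those, selections where exactly 2 are blue: C(12,2)·C(17,3) = 66·680 = 44880.
Conditional probability = 44880/112567.

44880/112567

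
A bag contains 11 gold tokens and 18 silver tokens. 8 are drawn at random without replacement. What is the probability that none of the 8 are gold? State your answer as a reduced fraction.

There are C(29,8) = 4292145 possible selections.
Selections with no gold (all silver): C(18,8) = 43758.
Probability = 43758/4292145 = 34/3335.

34/3335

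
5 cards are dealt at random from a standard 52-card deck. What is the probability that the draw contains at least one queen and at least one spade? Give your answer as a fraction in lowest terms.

There are C(52,5) = 2598960 possible draws.
By inclusion-exclusion on the complements, draws missing all queens or all spades: C(48,5) + C(39,5) − C(36,5) = 1712304 + 575757 − 376992 = 1911069.
So draws with at least one of each: 2598960 − 1911069 = 687891, probability 687891/2598960 = 229297/866320.

229297/866320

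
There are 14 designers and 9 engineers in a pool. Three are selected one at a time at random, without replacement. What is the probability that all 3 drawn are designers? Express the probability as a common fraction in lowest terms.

52/253

Multiply the conditional probabilities at each draw: 14/23 · 13/22 · 12/21 = 2184/10626 = 52/253.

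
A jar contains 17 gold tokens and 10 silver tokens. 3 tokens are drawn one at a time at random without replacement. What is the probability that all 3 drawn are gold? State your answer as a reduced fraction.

136/585

Multiply the conditional probabilities at each draw: 17/27 · 16/26 · 15/25 = 4080/17550 = 136/585.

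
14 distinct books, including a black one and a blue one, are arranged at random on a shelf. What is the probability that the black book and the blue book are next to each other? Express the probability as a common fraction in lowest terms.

1/7

There are 14! = 87178291200 arrangements.
Treat the black book and the blue book as a block: 13! arrangements of the blocks × 2 orders within the block = 2·6227020800 = 12454041600.
Probability = 12454041600/87178291200 = 1/7.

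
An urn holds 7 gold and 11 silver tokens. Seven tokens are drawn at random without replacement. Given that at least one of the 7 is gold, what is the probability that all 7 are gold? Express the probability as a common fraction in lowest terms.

Work in counts. Selections with at least one gold: C(18,7) − C(11,7) = 31824 − 330 = 31494.
Of those, selections where all 7 are gold: C(7,7) = 1.
Conditional probability = 1/31494.

1/31494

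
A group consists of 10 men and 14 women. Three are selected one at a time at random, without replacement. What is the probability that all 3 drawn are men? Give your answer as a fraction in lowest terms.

Multiply the conditional probabilities at each draw: 10/24 · 9/23 · 8/22 = 720/12144 = 15/253.

15/253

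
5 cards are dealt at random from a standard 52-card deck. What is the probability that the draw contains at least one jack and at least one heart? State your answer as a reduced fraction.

There are C(52,5) = 2598960 possible draws.
By inclusion-exclusion on the complements, draws missing all jacks or all hearts: C(48,5) + C(39,5) − C(36,5) = 1712304 + 575757 − 376992 = 1911069.
So draws with at least one of each: 2598960 − 1911069 = 687891, probability 687891/2598960 = 229297/866320.

229297/866320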